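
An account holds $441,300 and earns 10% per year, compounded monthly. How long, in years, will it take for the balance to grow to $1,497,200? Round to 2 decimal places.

12.27 years

We need (1 + 0.00833333)^(12t) = 3.3927, so 12t = ln 3.3927 / ln 1.008333 ≈ 147.2052.
t ≈ 147.2052/12 = 12.2671 years.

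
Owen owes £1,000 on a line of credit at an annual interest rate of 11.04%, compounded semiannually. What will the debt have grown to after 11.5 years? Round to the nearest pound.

£3,441

Periodic rate = 11.04%/2 = 0.0552; periods = 2·11.5 = 23.
A = 1,000·(1 + 0.0552)^23 ≈ 1,000·3.441121431 ≈ 3,441.1214.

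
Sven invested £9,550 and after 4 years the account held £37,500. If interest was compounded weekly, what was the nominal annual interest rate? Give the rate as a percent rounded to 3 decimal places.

34.308%

The 208-period growth factor is 37,500/9,550 = 3.9267.
r/52 = 3.9267^(1/208) − 1 ≈ 0.00659763, so r ≈ 52·0.00659763 = 34.30767%.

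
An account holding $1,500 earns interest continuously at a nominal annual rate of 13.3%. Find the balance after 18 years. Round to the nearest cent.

A = P·e^(rt) = 1,500·e^(0.133·18) = 1,500·e^2.394.
e^2.394 ≈ 10.957235343, so A ≈ 16,435.8530.

$16,435.85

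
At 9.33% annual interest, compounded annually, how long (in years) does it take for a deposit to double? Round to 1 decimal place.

7.8 years

(1 + 0.0933)^t = 2.
t = ln 2 / ln(1 + 0.0933) ≈ 0.69315/0.0892006 ≈ 7.7707.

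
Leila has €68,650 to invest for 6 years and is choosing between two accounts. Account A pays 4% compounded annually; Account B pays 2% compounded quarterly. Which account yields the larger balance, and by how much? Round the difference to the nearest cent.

Account A growth factor: (1 + 0.04)^6 ≈ 1.2653190185; balance ≈ 86,864.1506.
Account B growth factor: (1 + 0.005)^24 ≈ 1.1271597762; balance ≈ 77,379.5186.
Account A is larger by 9,484.6320.

Account A, by €9,484.63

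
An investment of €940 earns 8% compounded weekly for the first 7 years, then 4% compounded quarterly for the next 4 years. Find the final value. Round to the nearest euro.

After 7 years at 8%: 940 × 1.749919299 ≈ 1,644.9241.
Then 4 years at 4%: 1,644.9241 × 1.172578645 ≈ 1,928.8029.

€1,929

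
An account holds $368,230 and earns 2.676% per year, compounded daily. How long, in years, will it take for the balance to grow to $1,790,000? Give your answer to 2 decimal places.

59.09 years

(1 + 0.0000733151)^(365t) = 1,790,000/368,230 = 4.8611.
365t·ln(1 + 0.0000733151) = ln(4.8611); 365t = 1.5813/7.33124e-05 ≈ 21568.8419.
t ≈ 59.0927 years.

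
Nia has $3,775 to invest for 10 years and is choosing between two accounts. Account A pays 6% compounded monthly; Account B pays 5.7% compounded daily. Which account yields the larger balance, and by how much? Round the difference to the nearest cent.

Account A, by $193.31

A: (1 + 0.005)^120 ≈ 1.819396734, so 3,775 × 1.819396734 ≈ 6,868.2227.
B: (1 + 0.057/365)^3650 ≈ 1.768188361, so 3,775 × 1.768188361 ≈ 6,674.9111.
Difference ≈ 193.3116 in favor of A.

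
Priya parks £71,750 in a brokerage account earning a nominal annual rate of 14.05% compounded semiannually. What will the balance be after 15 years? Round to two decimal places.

Growth factor = (1 + 0.07025)^30 ≈ 7.66579313064.
A ≈ 71,750 × 7.66579313064 ≈ 550,020.6571.

£550,020.66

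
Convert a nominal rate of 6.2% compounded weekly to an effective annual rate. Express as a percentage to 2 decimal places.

EAR = (1 + 6.2%/52)^52 − 1 = (1 + 0.00119231)^52 − 1.
(1 + 0.00119231)^52 ≈ 1.063923, so EAR ≈ 6.39231%.

6.39%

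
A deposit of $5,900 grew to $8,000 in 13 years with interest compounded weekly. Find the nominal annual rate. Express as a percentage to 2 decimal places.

2.34%

The 676-period growth factor is 8,000/5,900 = 1.35593.
r/52 = 1.35593^(1/676) − 1 ≈ 0.000450529, so r ≈ 52·0.000450529 = 2.34275%.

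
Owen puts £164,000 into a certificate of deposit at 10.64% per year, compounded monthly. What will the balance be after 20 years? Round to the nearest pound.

Periodic rate = 10.64%/12 = 0.00886667; periods = 12·20 = 240.
A = 164,000·(1 + 0.1064/12)^240 ≈ 164,000·8.319658968607 ≈ 1,364,424.0709.

£1,364,424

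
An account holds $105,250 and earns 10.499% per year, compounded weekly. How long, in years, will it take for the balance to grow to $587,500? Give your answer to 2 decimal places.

We need (1 + 0.00201904)^(52t) = 5.5819, so 52t = ln 5.5819 / ln 1.002019 ≈ 852.5212.
t ≈ 852.5212/52 = 16.3946 years.

16.39 years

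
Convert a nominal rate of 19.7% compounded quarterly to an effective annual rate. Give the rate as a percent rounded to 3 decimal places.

One year is 4 periods at 0.04925 each: (1 + 0.04925)^4 ≈ 1.212037.
EAR = 1.212037 − 1 ≈ 21.20371%.

21.204%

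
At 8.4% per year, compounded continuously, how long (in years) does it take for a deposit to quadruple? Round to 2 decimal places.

e^(0.084t) = 4, so 0.084t = ln 4 ≈ 1.3863.
t ≈ 1.3863/0.084 ≈ 16.5035.

16.50 years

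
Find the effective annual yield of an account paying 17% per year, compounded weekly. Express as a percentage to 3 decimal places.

EAR = (1 + 17%/52)^52 − 1 = (1 + 0.00326923)^52 − 1.
(1 + 0.00326923)^52 ≈ 1.184976, so EAR ≈ 18.49762%.

18.498%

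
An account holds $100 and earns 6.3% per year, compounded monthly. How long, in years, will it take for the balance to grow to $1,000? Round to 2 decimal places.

36.64 years

We need (1 + 0.00525)^(12t) = 10, so 12t = ln 10 / ln 1.00525 ≈ 439.7379.
t ≈ 439.7379/12 = 36.6448 years.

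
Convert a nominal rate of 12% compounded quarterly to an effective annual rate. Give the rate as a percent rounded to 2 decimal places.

12.55%

One year is 4 periods at 0.03 each: (1 + 0.03)^4 ≈ 1.125509.
EAR = 1.125509 − 1 ≈ 12.55088%.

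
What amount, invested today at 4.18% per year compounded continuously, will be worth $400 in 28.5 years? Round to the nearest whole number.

$122

P = A·e^(−rt) = 400·e^(−1.1913).
e^(−1.1913) ≈ 0.303826033, so P ≈ 121.5304.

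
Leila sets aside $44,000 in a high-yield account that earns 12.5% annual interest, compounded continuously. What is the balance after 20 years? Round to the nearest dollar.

$536,030

A = P·e^(rt) = 44,000·e^(0.125·20) = 44,000·e^2.5.
e^2.5 ≈ 12.1824939607, so A ≈ 536,029.7343.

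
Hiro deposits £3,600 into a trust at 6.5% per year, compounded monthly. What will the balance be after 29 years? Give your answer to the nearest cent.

£23,590.57

Periodic rate = 6.5%/12 = 0.00541667; periods = 12·29 = 348.
A = 3,600·(1 + 0.065/12)^348 ≈ 3,600·6.5529357319 ≈ 23,590.5686.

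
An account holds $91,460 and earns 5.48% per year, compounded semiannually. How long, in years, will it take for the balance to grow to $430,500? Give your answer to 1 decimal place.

We need (1 + 0.0274)^(2t) = 4.707, so 2t = ln 4.707 / ln 1.0274 ≈ 57.3055.
t ≈ 57.3055/2 = 28.6528 years.

28.7 years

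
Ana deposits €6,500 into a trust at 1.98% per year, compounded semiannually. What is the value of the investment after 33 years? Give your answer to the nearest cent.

Periodic rate = 1.98%/2 = 0.0099; periods = 2·33 = 66.
A = 6,500·(1 + 0.0099)^66 ≈ 6,500·1.9158987991 ≈ 12,453.3422.

€12,453.34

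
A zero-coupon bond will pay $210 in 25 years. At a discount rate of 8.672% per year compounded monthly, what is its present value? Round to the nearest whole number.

Periodic rate = 8.672%/12 = 0.00722667; 300 periods.
P = 210/(1 + 0.08672/12)^300 ≈ 210/8.67290529 ≈ 24.2133.

$24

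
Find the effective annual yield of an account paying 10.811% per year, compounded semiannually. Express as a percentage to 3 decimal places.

One year is 2 periods at 0.054055 each: (1 + 0.054055)^2 ≈ 1.111032.
EAR = 1.111032 − 1 ≈ 11.10319%.

11.103%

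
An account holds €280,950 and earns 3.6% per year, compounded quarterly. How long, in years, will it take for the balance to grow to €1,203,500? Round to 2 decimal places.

40.59 years

We need (1 + 0.009)^(4t) = 4.2837, so 4t = ln 4.2837 / ln 1.009 ≈ 162.3722.
t ≈ 162.3722/4 = 40.5930 years.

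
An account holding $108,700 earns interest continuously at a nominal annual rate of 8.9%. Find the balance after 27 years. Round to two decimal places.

$1,201,819.33

A = P·e^(rt) = 108,700·e^(0.089·27) = 108,700·e^2.403.
e^2.403 ≈ 11.05629556372, so A ≈ 1,201,819.3278.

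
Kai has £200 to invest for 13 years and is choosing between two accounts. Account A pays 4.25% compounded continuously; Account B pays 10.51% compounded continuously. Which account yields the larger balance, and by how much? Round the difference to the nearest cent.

Account A growth factor: e^(0.0425·13) = e^0.5525 ≈ 1.73759157; balance ≈ 347.5183.
Account B growth factor: e^(0.1051·13) = e^1.3663 ≈ 3.9208168; balance ≈ 784.1634.
Account B is larger by 436.6450.

Account B, by £436.65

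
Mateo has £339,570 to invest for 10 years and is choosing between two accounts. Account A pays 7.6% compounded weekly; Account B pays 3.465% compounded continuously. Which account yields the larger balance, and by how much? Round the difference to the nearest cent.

Account A, by £245,502.54

Account A growth factor: (1 + 0.076/52)^520 ≈ 2.1370901397; balance ≈ 725,691.6987.
Account B growth factor: e^(0.03465·10) = e^0.3465 ≈ 1.41410949383; balance ≈ 480,189.1608.
Account A is larger by 245,502.5379.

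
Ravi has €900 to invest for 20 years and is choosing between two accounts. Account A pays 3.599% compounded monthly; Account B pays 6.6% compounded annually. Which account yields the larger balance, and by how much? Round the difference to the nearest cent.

Account B, by €1,384.74

Account A growth factor: (1 + 0.03599/12)^240 ≈ 2.051810868; balance ≈ 1,846.6298.
Account B growth factor: (1 + 0.066)^20 ≈ 3.590410405; balance ≈ 3,231.3694.
Account B is larger by 1,384.7396.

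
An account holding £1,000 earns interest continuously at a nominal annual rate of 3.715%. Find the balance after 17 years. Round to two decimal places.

£1,880.52

A = P·e^(rt) = 1,000·e^(0.03715·17) = 1,000·e^0.63155.
e^0.63155 ≈ 1.880523132, so A ≈ 1,880.5231.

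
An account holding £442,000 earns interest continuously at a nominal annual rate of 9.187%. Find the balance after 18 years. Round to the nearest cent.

£2,309,923.95

A = P·e^(rt) = 442,000·e^(0.09187·18) = 442,000·e^1.65366.
e^1.65366 ≈ 5.226072291244, so A ≈ 2,309,923.9527.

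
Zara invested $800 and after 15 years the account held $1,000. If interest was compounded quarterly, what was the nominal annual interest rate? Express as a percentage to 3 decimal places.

1.490%

(1 + r/4)^60 = 1,000/800 = 1.25.
1 + r/4 = 1.25^(1/60) ≈ 1.003726, so r/4 ≈ 0.00372598.
r ≈ 4·0.00372598 = 1.49039%.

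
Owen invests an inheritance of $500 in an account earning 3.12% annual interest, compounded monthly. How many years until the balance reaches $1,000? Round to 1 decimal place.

We need (1 + 0.0026)^(12t) = 2, so 12t = ln 2 / ln 1.0026 ≈ 266.9415.
t ≈ 266.9415/12 = 22.2451 years.

22.2 years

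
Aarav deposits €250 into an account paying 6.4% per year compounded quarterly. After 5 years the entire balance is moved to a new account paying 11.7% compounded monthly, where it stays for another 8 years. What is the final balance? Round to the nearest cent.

€871.66

After 5 years at 6.4%: 250 × 1.37364389 ≈ 343.4110.
Then 8 years at 11.7%: 343.4110 × 2.53822862 ≈ 871.6556.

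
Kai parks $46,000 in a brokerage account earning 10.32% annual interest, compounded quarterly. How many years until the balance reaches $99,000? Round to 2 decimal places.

7.52 years

We need (1 + 0.0258)^(4t) = 2.1522, so 4t = ln 2.1522 / ln 1.0258 ≈ 30.0901.
t ≈ 30.0901/4 = 7.5225 years.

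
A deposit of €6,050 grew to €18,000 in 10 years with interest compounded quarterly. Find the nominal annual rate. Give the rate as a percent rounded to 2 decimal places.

11.05%

The 40-period growth factor is 18,000/6,050 = 2.97521.
r/4 = 2.97521^(1/40) − 1 ≈ 0.0276327, so r ≈ 4·0.0276327 = 11.05309%.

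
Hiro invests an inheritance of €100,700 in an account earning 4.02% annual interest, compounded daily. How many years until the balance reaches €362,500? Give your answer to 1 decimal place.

(1 + 0.000110137)^(365t) = 362,500/100,700 = 3.5998.
365t·ln(1 + 0.000110137) = ln(3.5998); 365t = 1.2809/0.000110131 ≈ 11630.5090.
t ≈ 31.8644 years.

31.9 years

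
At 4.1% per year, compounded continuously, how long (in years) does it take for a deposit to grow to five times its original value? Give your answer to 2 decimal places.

39.25 years

e^(0.041t) = 5, so 0.041t = ln 5 ≈ 1.6094.
t ≈ 1.6094/0.041 ≈ 39.2546.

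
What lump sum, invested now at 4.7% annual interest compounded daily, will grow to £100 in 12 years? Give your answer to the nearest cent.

Periodic rate = 4.7%/365 = 0.000128767; 4380 periods.
P = 100/(1 + 0.047/365)^4380 ≈ 100/1.7576254 ≈ 56.8949.

£56.89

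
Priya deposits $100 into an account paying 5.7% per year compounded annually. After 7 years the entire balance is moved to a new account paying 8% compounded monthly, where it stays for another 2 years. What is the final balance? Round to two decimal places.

$172.89

Phase 1: 100·(1 + 0.057)^7 ≈ 147.4093.
Phase 2: 147.4093·(1 + 0.08/12)^24 ≈ 172.8946.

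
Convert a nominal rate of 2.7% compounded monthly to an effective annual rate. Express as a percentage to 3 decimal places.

2.734%

One year is 12 periods at 0.00225 each: (1 + 0.00225)^12 ≈ 1.027337.
EAR = 1.027337 − 1 ≈ 2.73366%.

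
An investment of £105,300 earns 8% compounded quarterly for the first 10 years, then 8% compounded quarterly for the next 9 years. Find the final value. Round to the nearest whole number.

£474,287

After 10 years at 8%: 105,300 × 2.20803966361 ≈ 232,506.5766.
Then 9 years at 8%: 232,506.5766 × 2.03988734372 ≈ 474,287.2229.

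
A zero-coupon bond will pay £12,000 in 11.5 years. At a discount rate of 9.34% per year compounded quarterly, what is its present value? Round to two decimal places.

£4,150.19

Growth factor = (1 + 0.02335)^46 ≈ 2.8914315757.
P = 12,000/2.8914315757 ≈ 4,150.1933.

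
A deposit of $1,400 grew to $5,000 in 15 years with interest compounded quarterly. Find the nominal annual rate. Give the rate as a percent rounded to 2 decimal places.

(1 + r/4)^60 = 5,000/1,400 = 3.57143.
1 + r/4 = 3.57143^(1/60) ≈ 1.021443, so r/4 ≈ 0.0214428.
r ≈ 4·0.0214428 = 8.57710%.

8.58%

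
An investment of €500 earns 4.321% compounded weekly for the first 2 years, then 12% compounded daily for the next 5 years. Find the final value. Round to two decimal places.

Phase 1: 500·(1 + 0.04321/52)^104 ≈ 545.1125.
Phase 2: 545.1125·(1 + 0.12/365)^1825 ≈ 993.1618.

€993.16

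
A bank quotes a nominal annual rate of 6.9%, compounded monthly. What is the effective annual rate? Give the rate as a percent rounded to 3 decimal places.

7.122%

One year is 12 periods at 0.00575 each: (1 + 0.00575)^12 ≈ 1.071224.
EAR = 1.071224 − 1 ≈ 7.12245%.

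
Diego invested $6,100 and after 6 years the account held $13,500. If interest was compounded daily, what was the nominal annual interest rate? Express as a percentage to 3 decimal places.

The 2190-period growth factor is 13,500/6,100 = 2.21311.
r/365 = 2.21311^(1/2190) − 1 ≈ 0.000362806, so r ≈ 365·0.000362806 = 13.24242%.

13.242%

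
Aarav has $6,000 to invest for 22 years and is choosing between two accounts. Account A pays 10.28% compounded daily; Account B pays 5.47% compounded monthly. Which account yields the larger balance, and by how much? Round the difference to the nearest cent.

Account A, by $37,638.31

Account A growth factor: (1 + 0.1028/365)^8030 ≈ 9.595378506; balance ≈ 57,572.2710.
Account B growth factor: (1 + 0.0547/12)^264 ≈ 3.3223273865; balance ≈ 19,933.9643.
Account A is larger by 37,638.3067.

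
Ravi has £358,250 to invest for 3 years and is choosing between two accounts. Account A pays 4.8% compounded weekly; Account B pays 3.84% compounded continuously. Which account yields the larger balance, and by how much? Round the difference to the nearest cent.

Account A growth factor: (1 + 0.048/52)^156 ≈ 1.1548074029; balance ≈ 413,709.7521.
Account B growth factor: e^(0.0384·3) = e^0.1152 ≈ 1.1220978347; balance ≈ 401,991.5493.
Account A is larger by 11,718.2028.

Account A, by £11,718.20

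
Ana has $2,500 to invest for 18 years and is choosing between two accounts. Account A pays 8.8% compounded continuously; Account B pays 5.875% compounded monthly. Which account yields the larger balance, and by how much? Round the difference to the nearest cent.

Account A growth factor: e^(0.088·18) = e^1.584 ≈ 4.874414526; balance ≈ 12,186.0363.
Account B growth factor: (1 + 0.05875/12)^216 ≈ 2.871744677; balance ≈ 7,179.3617.
Account A is larger by 5,006.6746.

Account A, by $5,006.67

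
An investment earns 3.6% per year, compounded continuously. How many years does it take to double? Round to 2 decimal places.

19.25 years

e^(0.036t) = 2, so 0.036t = ln 2 ≈ 0.69315.
t ≈ 0.69315/0.036 ≈ 19.2541.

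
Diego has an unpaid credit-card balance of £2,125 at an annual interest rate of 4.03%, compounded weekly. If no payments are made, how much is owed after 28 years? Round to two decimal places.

£6,564.88

Growth factor = (1 + 0.000775)^1456 ≈ 3.089356976.
A ≈ 2,125 × 3.089356976 ≈ 6,564.8836.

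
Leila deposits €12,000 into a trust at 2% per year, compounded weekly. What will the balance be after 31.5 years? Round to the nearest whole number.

€22,529

Growth factor = (1 + 0.02/52)^1638 ≈ 1.8773831716.
A ≈ 12,000 × 1.8773831716 ≈ 22,528.5981.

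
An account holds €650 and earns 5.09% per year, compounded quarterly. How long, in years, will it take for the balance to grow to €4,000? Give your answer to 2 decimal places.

35.93 years

We need (1 + 0.012725)^(4t) = 6.1538, so 4t = ln 6.1538 / ln 1.012725 ≈ 143.7025.
t ≈ 143.7025/4 = 35.9256 years.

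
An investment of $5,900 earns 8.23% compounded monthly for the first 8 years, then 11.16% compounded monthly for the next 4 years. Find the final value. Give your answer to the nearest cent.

$17,733.26

After 8 years at 8.23%: 5,900 × 1.9273625364 ≈ 11,371.4390.
Then 4 years at 11.16%: 11,371.4390 × 1.5594559659 ≈ 17,733.2583.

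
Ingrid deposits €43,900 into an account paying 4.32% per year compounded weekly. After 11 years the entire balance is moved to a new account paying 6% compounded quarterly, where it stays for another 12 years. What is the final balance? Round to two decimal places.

€144,253.25

Phase 1: 43,900·(1 + 0.0432/52)^572 ≈ 70,592.0152.
Phase 2: 70,592.0152·(1 + 0.015)^48 ≈ 144,253.2504.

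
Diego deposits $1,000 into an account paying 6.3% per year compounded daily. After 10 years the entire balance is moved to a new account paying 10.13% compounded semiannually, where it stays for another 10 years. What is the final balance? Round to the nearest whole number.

Phase 1: 1,000·(1 + 0.063/365)^3650 ≈ 1,877.5085.
Phase 2: 1,877.5085·(1 + 0.05065)^20 ≈ 5,043.6299.

$5,044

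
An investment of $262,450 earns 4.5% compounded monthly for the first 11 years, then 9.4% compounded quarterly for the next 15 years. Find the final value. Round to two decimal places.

$1,733,369.26

After 11 years at 4.5%: 262,450 × 1.638980150264 ≈ 430,150.3404.
Then 15 years at 9.4%: 430,150.3404 × 4.029682413026 ≈ 1,733,369.2618.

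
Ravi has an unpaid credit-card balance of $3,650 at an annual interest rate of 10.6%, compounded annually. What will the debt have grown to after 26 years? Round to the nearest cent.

$50,110.20

Growth factor = (1 + 0.106)^26 ≈ 13.728822852.
A ≈ 3,650 × 13.728822852 ≈ 50,110.2034.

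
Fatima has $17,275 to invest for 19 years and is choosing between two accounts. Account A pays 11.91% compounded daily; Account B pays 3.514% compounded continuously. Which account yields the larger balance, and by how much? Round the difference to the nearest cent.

Account A, by $132,286.83

A: (1 + 0.1191/365)^6935 ≈ 9.60737359641, so 17,275 × 9.60737359641 ≈ 165,967.3789.
B: e^(0.03514·19) = e^0.66766 ≈ 1.9496697514, so 17,275 × 1.9496697514 ≈ 33,680.5450.
Difference ≈ 132,286.8339 in favor of A.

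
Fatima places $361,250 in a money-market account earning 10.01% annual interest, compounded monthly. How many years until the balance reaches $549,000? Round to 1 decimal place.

4.2 years

(1 + 0.00834167)^(12t) = 549,000/361,250 = 1.5197.
12t·ln(1 + 0.00834167) = ln(1.5197); 12t = 0.41853/0.00830707 ≈ 50.3822.
t ≈ 4.1985 years.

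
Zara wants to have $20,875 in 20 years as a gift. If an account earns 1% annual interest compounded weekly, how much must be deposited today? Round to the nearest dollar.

$17,091

Periodic rate = 1%/52 = 0.000192308; 1040 periods.
P = 20,875/(1 + 0.01/52)^1040 ≈ 20,875/1.2213792729 ≈ 17,091.3331.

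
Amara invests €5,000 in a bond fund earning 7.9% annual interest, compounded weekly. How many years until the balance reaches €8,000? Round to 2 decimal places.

5.95 years

We need (1 + 0.00151923)^(52t) = 1.6, so 52t = ln 1.6 / ln 1.001519 ≈ 309.6044.
t ≈ 309.6044/52 = 5.9539 years.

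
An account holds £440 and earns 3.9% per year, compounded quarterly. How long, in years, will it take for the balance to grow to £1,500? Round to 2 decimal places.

We need (1 + 0.00975)^(4t) = 3.4091, so 4t = ln 3.4091 / ln 1.00975 ≈ 126.4015.
t ≈ 126.4015/4 = 31.6004 years.

31.60 years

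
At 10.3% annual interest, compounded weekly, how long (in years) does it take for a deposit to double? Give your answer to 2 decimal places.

(1 + 0.00198077)^(52t) = 2.
52t = ln 2 / ln(1 + 0.00198077) ≈ 0.69315/0.00197881 ≈ 350.2848.
t ≈ 6.7362.

6.74 years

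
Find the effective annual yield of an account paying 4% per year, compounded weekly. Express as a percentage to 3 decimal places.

One year is 52 periods at 0.000769231 each: (1 + 0.000769231)^52 ≈ 1.040795.
EAR = 1.040795 − 1 ≈ 4.07948%.

4.079%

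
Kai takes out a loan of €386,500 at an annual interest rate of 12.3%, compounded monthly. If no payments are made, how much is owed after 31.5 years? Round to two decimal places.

Growth factor = (1 + 0.01025)^378 ≈ 47.218125848915.
A ≈ 386,500 × 47.218125848915 ≈ 18,249,805.6406.

€18,249,805.64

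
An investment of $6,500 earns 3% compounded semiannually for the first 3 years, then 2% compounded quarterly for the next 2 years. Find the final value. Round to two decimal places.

Phase 1: 6,500·(1 + 0.015)^6 ≈ 7,107.3812.
Phase 2: 7,107.3812·(1 + 0.005)^8 ≈ 7,396.7017.

$7,396.70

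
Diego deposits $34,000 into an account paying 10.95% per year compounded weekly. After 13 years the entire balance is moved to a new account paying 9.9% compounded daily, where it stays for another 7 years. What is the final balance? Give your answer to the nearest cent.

Phase 1: 34,000·(1 + 0.1095/52)^676 ≈ 140,944.1685.
Phase 2: 140,944.1685·(1 + 0.099/365)^2555 ≈ 281,820.3691.

$281,820.37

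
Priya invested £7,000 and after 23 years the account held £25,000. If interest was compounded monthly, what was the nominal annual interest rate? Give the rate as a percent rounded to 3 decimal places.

The 276-period growth factor is 25,000/7,000 = 3.57143.
r/12 = 3.57143^(1/276) − 1 ≈ 0.00462285, so r ≈ 12·0.00462285 = 5.54742%.

5.547%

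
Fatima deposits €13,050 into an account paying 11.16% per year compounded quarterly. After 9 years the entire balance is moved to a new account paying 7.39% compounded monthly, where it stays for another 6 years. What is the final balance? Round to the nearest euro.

€54,679

Phase 1: 13,050·(1 + 0.0279)^36 ≈ 35,143.2312.
Phase 2: 35,143.2312·(1 + 0.0739/12)^72 ≈ 54,678.5945.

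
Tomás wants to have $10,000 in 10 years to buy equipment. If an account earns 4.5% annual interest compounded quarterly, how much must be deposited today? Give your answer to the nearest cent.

Growth factor = (1 + 0.01125)^40 ≈ 1.564376865.
P = 10,000/1.564376865 ≈ 6,392.3216.

$6,392.32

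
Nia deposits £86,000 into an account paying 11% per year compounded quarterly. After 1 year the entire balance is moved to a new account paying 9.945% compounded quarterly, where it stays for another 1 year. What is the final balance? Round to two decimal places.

After 1 years at 11%: 86,000 × 1.11462125941 ≈ 95,857.4283.
Then 1 years at 9.945%: 95,857.4283 × 1.10322071995 ≈ 105,751.9011.

£105,751.90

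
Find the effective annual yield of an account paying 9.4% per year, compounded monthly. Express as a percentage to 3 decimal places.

One year is 12 periods at 0.00783333 each: (1 + 0.00783333)^12 ≈ 1.098157.
EAR = 1.098157 − 1 ≈ 9.81575%.

9.816%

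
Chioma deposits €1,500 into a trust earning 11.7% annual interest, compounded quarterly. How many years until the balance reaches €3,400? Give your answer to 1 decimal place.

(1 + 0.02925)^(4t) = 3,400/1,500 = 2.2667.
4t·ln(1 + 0.02925) = ln(2.2667); 4t = 0.81831/0.0288304 ≈ 28.3836.
t ≈ 7.0959 years.

7.1 years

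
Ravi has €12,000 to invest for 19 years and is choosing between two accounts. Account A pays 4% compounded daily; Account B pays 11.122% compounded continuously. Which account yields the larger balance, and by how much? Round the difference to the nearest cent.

A: (1 + 0.04/365)^6935 ≈ 2.1381871828, so 12,000 × 2.1381871828 ≈ 25,658.2462.
B: e^(0.11122·19) = e^2.11318 ≈ 8.2745124409, so 12,000 × 8.2745124409 ≈ 99,294.1493.
Difference ≈ 73,635.9031 in favor of B.

Account B, by €73,635.90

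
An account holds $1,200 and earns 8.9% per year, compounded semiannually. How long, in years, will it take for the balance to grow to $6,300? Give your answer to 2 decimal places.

We need (1 + 0.0445)^(2t) = 5.25, so 2t = ln 5.25 / ln 1.0445 ≈ 38.0867.
t ≈ 38.0867/2 = 19.0433 years.

19.04 years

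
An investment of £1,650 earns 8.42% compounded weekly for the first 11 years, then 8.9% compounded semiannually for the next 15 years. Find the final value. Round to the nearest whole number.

After 11 years at 8.42%: 1,650 × 2.5230057349 ≈ 4,162.9595.
Then 15 years at 8.9%: 4,162.9595 × 3.6919289068 ≈ 15,369.3504.

£15,369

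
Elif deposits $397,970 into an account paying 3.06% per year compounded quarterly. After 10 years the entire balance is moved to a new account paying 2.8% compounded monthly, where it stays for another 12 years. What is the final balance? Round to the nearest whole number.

After 10 years at 3.06%: 397,970 × 1.35640183655 ≈ 539,807.2389.
Then 12 years at 2.8%: 539,807.2389 × 1.39879144287 ≈ 755,077.7466.

$755,078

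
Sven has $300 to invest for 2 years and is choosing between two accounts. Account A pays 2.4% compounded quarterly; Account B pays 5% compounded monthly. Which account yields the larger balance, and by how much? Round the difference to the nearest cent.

Account B, by $16.78

A: (1 + 0.006)^8 ≈ 1.04902019, so 300 × 1.04902019 ≈ 314.7061.
B: (1 + 0.05/12)^24 ≈ 1.10494134, so 300 × 1.10494134 ≈ 331.4824.
Difference ≈ 16.7763 in favor of B.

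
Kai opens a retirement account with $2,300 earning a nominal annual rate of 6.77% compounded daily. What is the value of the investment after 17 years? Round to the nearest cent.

$7,269.61

Periodic rate = 6.77%/365 = 0.000185479; periods = 365·17 = 6205.
A = 2,300·(1 + 0.0677/365)^6205 ≈ 2,300·3.160699232 ≈ 7,269.6082.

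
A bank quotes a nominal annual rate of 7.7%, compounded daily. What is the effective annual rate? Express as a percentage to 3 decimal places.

One year is 365 periods at 0.000210959 each: (1 + 0.000210959)^365 ≈ 1.080033.
EAR = 1.080033 − 1 ≈ 8.00333%.

8.003%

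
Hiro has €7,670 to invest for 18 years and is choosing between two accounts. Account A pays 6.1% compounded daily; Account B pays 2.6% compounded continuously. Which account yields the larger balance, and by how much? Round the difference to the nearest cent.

Account A, by €10,746.37

A: (1 + 0.061/365)^6570 ≈ 2.9978886559, so 7,670 × 2.9978886559 ≈ 22,993.8060.
B: e^(0.026·18) = e^0.468 ≈ 1.5967974027, so 7,670 × 1.5967974027 ≈ 12,247.4361.
Difference ≈ 10,746.3699 in favor of A.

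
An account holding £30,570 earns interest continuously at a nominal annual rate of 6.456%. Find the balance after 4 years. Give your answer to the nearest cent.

A = P·e^(rt) = 30,570·e^(0.06456·4) = 30,570·e^0.25824.
e^0.25824 ≈ 1.2946494972, so A ≈ 39,577.4351.

£39,577.44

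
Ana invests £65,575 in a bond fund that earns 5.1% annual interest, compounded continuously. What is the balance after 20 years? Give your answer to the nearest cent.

A = P·e^(rt) = 65,575·e^(0.051·20) = 65,575·e^1.02.
e^1.02 ≈ 2.77319476396, so A ≈ 181,852.2466.

£181,852.25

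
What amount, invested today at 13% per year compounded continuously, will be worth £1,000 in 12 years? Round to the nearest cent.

P = A·e^(−rt) = 1,000·e^(−1.56).
e^(−1.56) ≈ 0.210136071, so P ≈ 210.1361.

£210.14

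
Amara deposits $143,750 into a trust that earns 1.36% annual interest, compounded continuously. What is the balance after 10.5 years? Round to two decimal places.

A = P·e^(rt) = 143,750·e^(0.0136·10.5) = 143,750·e^0.1428.
e^0.1428 ≈ 1.15349907878, so A ≈ 165,815.4926.

$165,815.49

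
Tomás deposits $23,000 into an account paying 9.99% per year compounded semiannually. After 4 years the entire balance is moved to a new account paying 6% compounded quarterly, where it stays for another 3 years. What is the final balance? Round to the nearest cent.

$40,613.39

Phase 1: 23,000·(1 + 0.04995)^8 ≈ 33,968.5320.
Phase 2: 33,968.5320·(1 + 0.015)^12 ≈ 40,613.3942.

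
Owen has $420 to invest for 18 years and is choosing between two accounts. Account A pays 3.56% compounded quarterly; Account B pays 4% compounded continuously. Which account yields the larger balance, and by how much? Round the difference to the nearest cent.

A: (1 + 0.0089)^72 ≈ 1.89262593, so 420 × 1.89262593 ≈ 794.9029.
B: e^(0.04·18) = e^0.72 ≈ 2.05443321, so 420 × 2.05443321 ≈ 862.8619.
Difference ≈ 67.9591 in favor of B.

Account B, by $67.96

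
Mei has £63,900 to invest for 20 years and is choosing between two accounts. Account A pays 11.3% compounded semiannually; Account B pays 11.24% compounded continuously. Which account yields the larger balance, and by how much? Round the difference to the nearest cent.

A: (1 + 0.0565)^40 ≈ 9.01114660751, so 63,900 × 9.01114660751 ≈ 575,812.2682.
B: e^(0.1124·20) = e^2.248 ≈ 9.46877932751, so 63,900 × 9.46877932751 ≈ 605,054.9990.
Difference ≈ 29,242.7308 in favor of B.

Account B, by £29,242.73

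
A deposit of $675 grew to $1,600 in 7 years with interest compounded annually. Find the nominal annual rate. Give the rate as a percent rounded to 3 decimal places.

13.122%

(1 + r)^7 = 1,600/675 = 2.37037.
1 + r = 2.37037^(1/7) ≈ 1.131215, so r ≈ 0.131215.
r ≈ 13.12150%.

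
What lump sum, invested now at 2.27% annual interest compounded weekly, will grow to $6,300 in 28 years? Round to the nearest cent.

Periodic rate = 2.27%/52 = 0.000436538; 1456 periods.
P = 6,300/(1 + 0.0227/52)^1456 ≈ 6,300/1.887892842 ≈ 3,337.0538.

$3,337.05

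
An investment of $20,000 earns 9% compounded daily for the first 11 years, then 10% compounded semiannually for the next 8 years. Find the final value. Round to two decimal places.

After 11 years at 9%: 20,000 × 2.69090606831 ≈ 53,818.1214.
Then 8 years at 10%: 53,818.1214 × 2.18287458838 ≈ 117,478.2095.

$117,478.21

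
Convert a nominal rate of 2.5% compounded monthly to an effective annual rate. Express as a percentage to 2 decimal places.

2.53%

EAR = (1 + 2.5%/12)^12 − 1 = (1 + 0.00208333)^12 − 1.
(1 + 0.00208333)^12 ≈ 1.025288, so EAR ≈ 2.52885%.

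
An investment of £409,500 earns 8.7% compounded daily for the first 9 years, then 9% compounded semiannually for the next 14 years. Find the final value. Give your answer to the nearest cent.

£3,072,713.71

Phase 1: 409,500·(1 + 0.087/365)^3285 ≈ 895,913.2613.
Phase 2: 895,913.2613·(1 + 0.045)^28 ≈ 3,072,713.7057.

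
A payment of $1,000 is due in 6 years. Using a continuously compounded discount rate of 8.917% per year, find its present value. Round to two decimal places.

$585.66

P = A·e^(−rt) = 1,000·e^(−0.53502).
e^(−0.53502) ≈ 0.585657577, so P ≈ 585.6576.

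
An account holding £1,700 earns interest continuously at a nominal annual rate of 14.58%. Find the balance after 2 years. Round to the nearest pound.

A = P·e^(rt) = 1,700·e^(0.1458·2) = 1,700·e^0.2916.
e^0.2916 ≈ 1.338567484, so A ≈ 2,275.5647.

£2,276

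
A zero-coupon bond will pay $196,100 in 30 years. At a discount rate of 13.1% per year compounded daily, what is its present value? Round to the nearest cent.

Growth factor = (1 + 0.131/365)^10950 ≈ 50.8710969363.
P = 196,100/50.8710969363 ≈ 3,854.8412.

$3,854.84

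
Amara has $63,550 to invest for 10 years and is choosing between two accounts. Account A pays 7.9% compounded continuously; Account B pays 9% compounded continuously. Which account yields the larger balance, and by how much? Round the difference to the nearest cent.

Account A growth factor: e^(0.079·10) = e^0.79 ≈ 2.20339642626; balance ≈ 140,025.8429.
Account B growth factor: e^(0.09·10) = e^0.9 ≈ 2.45960311116; balance ≈ 156,307.7777.
Account B is larger by 16,281.9348.

Account B, by $16,281.93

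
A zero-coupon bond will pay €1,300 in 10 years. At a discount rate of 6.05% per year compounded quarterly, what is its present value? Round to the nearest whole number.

€713

Growth factor = (1 + 0.015125)^40 ≈ 1.822975953.
P = 1,300/1.822975953 ≈ 713.1197.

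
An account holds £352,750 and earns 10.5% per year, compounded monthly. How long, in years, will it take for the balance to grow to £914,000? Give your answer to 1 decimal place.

(1 + 0.00875)^(12t) = 914,000/352,750 = 2.5911.
12t·ln(1 + 0.00875) = ln(2.5911); 12t = 0.95207/0.00871194 ≈ 109.2835.
t ≈ 9.1070 years.

9.1 years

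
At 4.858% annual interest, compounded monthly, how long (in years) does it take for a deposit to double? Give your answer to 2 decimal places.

(1 + 0.00404833)^(12t) = 2.
12t = ln 2 / ln(1 + 0.00404833) ≈ 0.69315/0.00404016 ≈ 171.5643.
t ≈ 14.2970.

14.30 years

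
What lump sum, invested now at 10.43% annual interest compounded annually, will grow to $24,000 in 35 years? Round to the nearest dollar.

$745

Growth factor = (1 + 0.1043)^35 ≈ 32.214212994.
P = 24,000/32.214212994 ≈ 745.0128.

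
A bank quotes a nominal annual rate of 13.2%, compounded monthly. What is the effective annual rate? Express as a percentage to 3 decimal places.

One year is 12 periods at 0.011 each: (1 + 0.011)^12 ≈ 1.140286.
EAR = 1.140286 − 1 ≈ 14.02862%.

14.029%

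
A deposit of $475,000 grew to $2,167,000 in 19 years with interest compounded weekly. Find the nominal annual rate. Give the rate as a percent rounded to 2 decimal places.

7.99%

The 988-period growth factor is 2,167,000/475,000 = 4.56211.
r/52 = 4.56211^(1/988) − 1 ≈ 0.0015374, so r ≈ 52·0.0015374 = 7.99448%.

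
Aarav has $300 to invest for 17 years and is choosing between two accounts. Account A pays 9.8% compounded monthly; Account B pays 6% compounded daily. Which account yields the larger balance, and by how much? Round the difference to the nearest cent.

A: (1 + 0.098/12)^204 ≈ 5.255283644, so 300 × 5.255283644 ≈ 1,576.5851.
B: (1 + 0.06/365)^6205 ≈ 2.77296231, so 300 × 2.77296231 ≈ 831.8887.
Difference ≈ 744.6964 in favor of A.

Account A, by $744.70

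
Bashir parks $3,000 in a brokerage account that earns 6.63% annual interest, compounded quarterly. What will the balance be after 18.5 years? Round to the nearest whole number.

Growth factor = (1 + 0.016575)^74 ≈ 3.3753395019.
A ≈ 3,000 × 3.3753395019 ≈ 10,126.0185.

$10,126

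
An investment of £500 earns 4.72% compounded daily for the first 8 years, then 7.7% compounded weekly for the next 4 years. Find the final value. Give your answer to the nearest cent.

Phase 1: 500·(1 + 0.0472/365)^2920 ≈ 729.3719.
Phase 2: 729.3719·(1 + 0.077/52)^208 ≈ 992.2309.

£992.23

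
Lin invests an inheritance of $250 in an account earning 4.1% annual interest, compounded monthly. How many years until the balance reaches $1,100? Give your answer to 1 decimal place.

(1 + 0.00341667)^(12t) = 1,100/250 = 4.4.
12t·ln(1 + 0.00341667) = ln(4.4); 12t = 1.4816/0.00341084 ≈ 434.3807.
t ≈ 36.1984 years.

36.2 years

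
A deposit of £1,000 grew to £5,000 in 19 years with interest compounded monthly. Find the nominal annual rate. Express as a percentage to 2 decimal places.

8.50%

(1 + r/12)^228 = 5,000/1,000 = 5.
1 + r/12 = 5^(1/228) ≈ 1.007084, so r/12 ≈ 0.00708391.
r ≈ 12·0.00708391 = 8.50069%.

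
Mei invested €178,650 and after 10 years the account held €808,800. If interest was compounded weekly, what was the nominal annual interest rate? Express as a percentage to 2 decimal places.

15.12%

The 520-period growth factor is 808,800/178,650 = 4.52729.
r/52 = 4.52729^(1/520) − 1 ≈ 0.0029083, so r ≈ 52·0.0029083 = 15.12318%.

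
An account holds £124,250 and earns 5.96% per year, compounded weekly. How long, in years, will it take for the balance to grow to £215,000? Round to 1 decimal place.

We need (1 + 0.00114615)^(52t) = 1.7304, so 52t = ln 1.7304 / ln 1.001146 ≈ 478.6936.
t ≈ 478.6936/52 = 9.2056 years.

9.2 years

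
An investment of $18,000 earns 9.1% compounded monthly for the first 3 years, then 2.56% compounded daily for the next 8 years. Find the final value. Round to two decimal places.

After 3 years at 9.1%: 18,000 × 1.3125477274 ≈ 23,625.8591.
Then 8 years at 2.56%: 23,625.8591 × 1.2272707706 ≈ 28,995.3263.

$28,995.33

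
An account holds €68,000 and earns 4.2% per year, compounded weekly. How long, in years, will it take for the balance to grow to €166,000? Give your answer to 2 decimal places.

21.26 years

We need (1 + 0.000807692)^(52t) = 2.4412, so 52t = ln 2.4412 / ln 1.000808 ≈ 1105.4215.
t ≈ 1105.4215/52 = 21.2581 years.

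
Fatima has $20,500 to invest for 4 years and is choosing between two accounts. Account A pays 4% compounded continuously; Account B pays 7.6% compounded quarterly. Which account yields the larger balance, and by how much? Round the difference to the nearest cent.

A: e^(0.04·4) = e^0.16 ≈ 1.173510871, so 20,500 × 1.173510871 ≈ 24,056.9729.
B: (1 + 0.019)^16 ≈ 1.351409427, so 20,500 × 1.351409427 ≈ 27,703.8933.
Difference ≈ 3,646.9204 in favor of B.

Account B, by $3,646.92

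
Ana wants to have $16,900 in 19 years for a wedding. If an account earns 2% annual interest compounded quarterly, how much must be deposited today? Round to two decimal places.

$11,568.21

Growth factor = (1 + 0.005)^76 ≈ 1.4609006876.
P = 16,900/1.4609006876 ≈ 11,568.2059.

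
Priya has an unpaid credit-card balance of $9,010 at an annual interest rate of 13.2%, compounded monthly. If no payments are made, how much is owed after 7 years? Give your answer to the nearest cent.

Growth factor = (1 + 0.011)^84 ≈ 2.5066694589.
A ≈ 9,010 × 2.5066694589 ≈ 22,585.0918.

$22,585.09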